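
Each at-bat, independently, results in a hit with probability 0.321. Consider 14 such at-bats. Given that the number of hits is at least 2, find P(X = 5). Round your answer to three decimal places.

0.217

X ~ Binomial(14, 0.321). Want P(X=5 | X≥2) = P(X=5) / P(X≥2).
P(X=5) = C(14,5)·0.321^5·0.679^9 = 0.20932
P(X≥2) = 1 − 0.00443 − 0.02930 = 0.96627
Ratio = 0.20932 / 0.96627 = 0.21663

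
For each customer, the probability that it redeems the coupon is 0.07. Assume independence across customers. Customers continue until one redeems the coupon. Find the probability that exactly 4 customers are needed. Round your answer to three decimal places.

Geometric (trials to first success), p = 0.07.
P(Y = 4) = (1−p)^3 · p = 0.80436 · 0.07 = 0.05630

0.056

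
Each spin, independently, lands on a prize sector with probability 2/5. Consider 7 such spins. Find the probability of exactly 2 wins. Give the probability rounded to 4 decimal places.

0.2613

X ~ Binomial(n=7, p=0.40).
P(X=2) = C(7,2) · p^2 · (1−p)^5
= 21 · 0.16 · 0.07776 = 0.261274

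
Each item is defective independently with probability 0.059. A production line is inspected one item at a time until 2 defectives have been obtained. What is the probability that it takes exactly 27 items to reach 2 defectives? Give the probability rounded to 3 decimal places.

0.020

Y = trial on which the second success occurs; negative binomial, r=2, p=0.059.
P(Y=27) = C(26,1) · p^2 · (1−p)^25
= 26 · 0.003481 · 0.21865 = 0.01979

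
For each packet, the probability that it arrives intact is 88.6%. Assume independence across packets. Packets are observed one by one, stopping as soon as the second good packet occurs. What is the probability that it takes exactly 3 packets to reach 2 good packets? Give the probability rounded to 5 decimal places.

0.17898

Y = trial on which the second success occurs; negative binomial, r=2, p=0.886.
P(Y=3) = C(2,1) · p^2 · (1−p)^1
= 2 · 0.785 · 0.114 = 0.1789791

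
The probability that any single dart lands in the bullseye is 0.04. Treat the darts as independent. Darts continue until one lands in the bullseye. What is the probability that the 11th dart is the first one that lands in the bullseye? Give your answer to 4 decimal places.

Geometric (trials to first success), p = 0.04.
P(Y = 11) = (1−p)^10 · p = 0.66483 · 0.04 = 0.026593

0.0266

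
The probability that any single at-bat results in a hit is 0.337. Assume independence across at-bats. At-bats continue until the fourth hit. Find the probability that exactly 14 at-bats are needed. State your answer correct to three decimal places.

0.061

Y = trial on which the fourth success occurs; negative binomial, r=4, p=0.337.
P(Y=14) = C(13,3) · p^4 · (1−p)^10
= 286 · 0.012898 · 0.016411 = 0.06054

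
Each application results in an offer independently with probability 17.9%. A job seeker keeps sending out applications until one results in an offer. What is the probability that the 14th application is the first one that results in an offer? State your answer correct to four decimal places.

Geometric (trials to first success), p = 0.179.
P(Y = 14) = (1−p)^13 · p = 0.076995 · 0.179 = 0.013782

0.0138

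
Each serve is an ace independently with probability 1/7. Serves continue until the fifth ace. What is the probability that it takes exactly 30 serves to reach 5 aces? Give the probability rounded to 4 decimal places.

0.0300

Y = trial on which the fifth success occurs; negative binomial, r=5, p=0.142857.
P(Y=30) = C(29,4) · p^5 · (1−p)^25
= 23751 · 5.9499e-05 · 0.0212 = 0.029959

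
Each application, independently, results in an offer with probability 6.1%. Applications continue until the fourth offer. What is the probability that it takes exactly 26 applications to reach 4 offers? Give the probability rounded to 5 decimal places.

Y = trial on which the fourth success occurs; negative binomial, r=4, p=0.061.
P(Y=26) = C(25,3) · p^4 · (1−p)^22
= 2300 · 1.3846e-05 · 0.25041 = 0.0079743

0.00797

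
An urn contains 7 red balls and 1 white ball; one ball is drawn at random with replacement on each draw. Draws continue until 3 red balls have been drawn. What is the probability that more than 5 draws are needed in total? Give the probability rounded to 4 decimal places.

Needing more than 5 draws ⇔ fewer than 3 successes in the first 5. With X ~ Binomial(5, 0.875), P(Y > 5) = P(X ≤ 2).
  k=0: C(5,0)·0.875^0·0.125^5 = 0.000031
  k=1: C(5,1)·0.875^1·0.125^4 = 0.001068
  k=2: C(5,2)·0.875^2·0.125^3 = 0.014954
P(X ≤ 2) = 0.016052

0.0161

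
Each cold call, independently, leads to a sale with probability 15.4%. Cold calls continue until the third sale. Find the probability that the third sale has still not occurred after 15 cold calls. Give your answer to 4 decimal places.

0.5868

Needing more than 15 cold calls ⇔ fewer than 3 successes in the first 15. With X ~ Binomial(15, 0.154), P(Y > 15) = P(X ≤ 2).
  k=0: C(15,0)·0.154^0·0.846^15 = 0.081387
  k=1: C(15,1)·0.154^1·0.846^14 = 0.222227
  k=2: C(15,2)·0.154^2·0.846^13 = 0.283169
P(X ≤ 2) = 0.586783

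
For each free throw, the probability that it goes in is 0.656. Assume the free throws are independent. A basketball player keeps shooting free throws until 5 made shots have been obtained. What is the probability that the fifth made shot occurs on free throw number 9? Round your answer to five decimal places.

Y = trial on which the fifth success occurs; negative binomial, r=5, p=0.656.
P(Y=9) = C(8,4) · p^5 · (1−p)^4
= 70 · 0.12148 · 0.014003 = 0.1190833

0.11908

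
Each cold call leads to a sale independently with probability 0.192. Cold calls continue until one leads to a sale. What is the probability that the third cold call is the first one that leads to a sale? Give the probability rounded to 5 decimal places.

Geometric (trials to first success), p = 0.192.
P(Y = 3) = (1−p)^2 · p = 0.65286 · 0.192 = 0.1253499

0.12535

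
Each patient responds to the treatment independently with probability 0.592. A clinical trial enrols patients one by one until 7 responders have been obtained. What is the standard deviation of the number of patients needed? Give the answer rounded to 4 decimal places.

2.8547

Y = total patients until the seventh success; negative binomial with r=7, p=0.592.
SD(Y) = √[r(1−p)/p²] = √(8.149196) = 2.854680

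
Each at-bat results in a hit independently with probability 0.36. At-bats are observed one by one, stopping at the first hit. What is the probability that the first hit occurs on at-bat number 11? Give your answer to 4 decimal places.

0.0042

Geometric (trials to first success), p = 0.36.
P(Y = 11) = (1−p)^10 · p = 0.011529 · 0.36 = 0.004151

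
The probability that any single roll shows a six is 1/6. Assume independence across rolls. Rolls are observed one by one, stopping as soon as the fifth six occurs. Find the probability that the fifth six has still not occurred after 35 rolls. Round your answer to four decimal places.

Needing more than 35 rolls ⇔ fewer than 5 successes in the first 35. With X ~ Binomial(35, 0.166667), P(Y > 35) = P(X ≤ 4).
  k=0: C(35,0)·0.166667^0·0.833333^35 = 0.001693
  k=1: C(35,1)·0.166667^1·0.833333^34 = 0.011851
  k=2: C(35,2)·0.166667^2·0.833333^33 = 0.040293
  k=3: C(35,3)·0.166667^3·0.833333^32 = 0.088645
  k=4: C(35,4)·0.166667^4·0.833333^31 = 0.141833
P(X ≤ 4) = 0.284315

0.2843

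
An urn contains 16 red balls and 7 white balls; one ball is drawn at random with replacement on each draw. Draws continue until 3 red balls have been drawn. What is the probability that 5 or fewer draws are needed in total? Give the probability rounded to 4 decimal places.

Finishing within 5 draws ⇔ at least 3 successes in the first 5. With X ~ Binomial(5, 0.695652), P(Y ≤ 5) = 1 − P(X ≤ 2).
  k=0: C(5,0)·0.695652^0·0.304348^5 = 0.002611
  k=1: C(5,1)·0.695652^1·0.304348^4 = 0.029843
  k=2: C(5,2)·0.695652^2·0.304348^3 = 0.136425
1 − 0.168880 = 0.831120

0.8311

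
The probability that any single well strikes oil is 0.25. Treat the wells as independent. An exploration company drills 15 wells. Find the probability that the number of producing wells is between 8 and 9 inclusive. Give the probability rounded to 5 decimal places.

0.01650

X ~ Binomial(15, 0.25); P(8 ≤ X ≤ 9) = Σ C(15,k) p^k (1−p)^(15−k) over k:
  k=8: C(15,8)·0.25^8·0.75^7 = 0.0131068
  k=9: C(15,9)·0.25^9·0.75^6 = 0.0033981
Total = 0.0165049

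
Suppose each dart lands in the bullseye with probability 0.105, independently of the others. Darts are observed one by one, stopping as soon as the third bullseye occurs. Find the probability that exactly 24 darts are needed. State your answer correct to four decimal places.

0.0285

Y = trial on which the third success occurs; negative binomial, r=3, p=0.105.
P(Y=24) = C(23,2) · p^3 · (1−p)^21
= 253 · 0.0011576 · 0.097338 = 0.028508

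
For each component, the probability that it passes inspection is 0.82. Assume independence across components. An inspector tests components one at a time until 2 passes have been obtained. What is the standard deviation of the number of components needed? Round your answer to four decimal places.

Y = total components until the second success; negative binomial with r=2, p=0.82.
SD(Y) = √[r(1−p)/p²] = √(0.535396) = 0.731707

0.7317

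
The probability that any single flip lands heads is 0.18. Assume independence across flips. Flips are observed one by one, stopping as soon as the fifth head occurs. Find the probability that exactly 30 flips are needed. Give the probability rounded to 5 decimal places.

Y = trial on which the fifth success occurs; negative binomial, r=5, p=0.18.
P(Y=30) = C(29,4) · p^5 · (1−p)^25
= 23751 · 0.00018896 · 0.007004 = 0.0314334

0.03143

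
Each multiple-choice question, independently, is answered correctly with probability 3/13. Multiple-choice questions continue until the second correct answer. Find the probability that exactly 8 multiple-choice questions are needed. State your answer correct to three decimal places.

0.077

Y = trial on which the second success occurs; negative binomial, r=2, p=0.230769.
P(Y=8) = C(7,1) · p^2 · (1−p)^6
= 7 · 0.053254 · 0.20718 = 0.07723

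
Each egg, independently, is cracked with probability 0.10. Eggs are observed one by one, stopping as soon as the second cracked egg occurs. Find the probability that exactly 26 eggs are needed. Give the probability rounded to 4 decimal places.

Y = trial on which the second success occurs; negative binomial, r=2, p=0.10.
P(Y=26) = C(25,1) · p^2 · (1−p)^24
= 25 · 0.01 · 0.079766 = 0.019942

0.0199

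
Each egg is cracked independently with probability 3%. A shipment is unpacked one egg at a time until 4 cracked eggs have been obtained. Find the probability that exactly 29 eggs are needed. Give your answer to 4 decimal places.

Y = trial on which the fourth success occurs; negative binomial, r=4, p=0.03.
P(Y=29) = C(28,3) · p^4 · (1−p)^25
= 3276 · 8.1e-07 · 0.46697 = 0.001239

0.0012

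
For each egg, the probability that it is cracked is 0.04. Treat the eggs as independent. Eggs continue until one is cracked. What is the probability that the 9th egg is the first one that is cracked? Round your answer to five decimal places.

0.02886

Geometric (trials to first success), p = 0.04.
P(Y = 9) = (1−p)^8 · p = 0.72139 · 0.04 = 0.0288556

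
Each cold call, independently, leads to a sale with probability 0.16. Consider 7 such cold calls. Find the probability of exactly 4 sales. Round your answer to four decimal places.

0.0136

X ~ Binomial(n=7, p=0.16).
P(X=4) = C(7,4) · p^4 · (1−p)^3
= 35 · 0.00065536 · 0.5927 = 0.013595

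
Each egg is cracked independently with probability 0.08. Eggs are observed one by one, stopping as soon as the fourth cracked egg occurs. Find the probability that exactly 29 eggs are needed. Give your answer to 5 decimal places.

Y = trial on which the fourth success occurs; negative binomial, r=4, p=0.08.
P(Y=29) = C(28,3) · p^4 · (1−p)^25
= 3276 · 4.096e-05 · 0.12436 = 0.0166878

0.01669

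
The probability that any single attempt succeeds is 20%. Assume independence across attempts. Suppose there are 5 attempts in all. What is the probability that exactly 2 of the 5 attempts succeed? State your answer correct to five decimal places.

0.20480

X ~ Binomial(n=5, p=0.20).
P(X=2) = C(5,2) · p^2 · (1−p)^3
= 10 · 0.04 · 0.512 = 0.2048000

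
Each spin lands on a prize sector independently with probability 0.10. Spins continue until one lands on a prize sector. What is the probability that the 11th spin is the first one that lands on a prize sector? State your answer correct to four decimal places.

0.0349

Geometric (trials to first success), p = 0.10.
P(Y = 11) = (1−p)^10 · p = 0.34868 · 0.10 = 0.034868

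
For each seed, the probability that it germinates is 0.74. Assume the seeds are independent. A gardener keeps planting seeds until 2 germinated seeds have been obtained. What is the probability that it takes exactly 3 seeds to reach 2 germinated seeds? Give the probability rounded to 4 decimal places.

0.2848

Y = trial on which the second success occurs; negative binomial, r=2, p=0.74.
P(Y=3) = C(2,1) · p^2 · (1−p)^1
= 2 · 0.5476 · 0.26 = 0.284752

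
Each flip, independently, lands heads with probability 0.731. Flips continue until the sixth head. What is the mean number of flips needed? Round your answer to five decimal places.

Y = total flips until the sixth success; negative binomial with r=6, p=0.731.
E[Y] = r / p = 6 / 0.731 = 8.2079343

8.20793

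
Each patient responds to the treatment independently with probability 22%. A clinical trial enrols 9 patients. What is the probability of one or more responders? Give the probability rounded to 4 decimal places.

0.8931

P(at least one) = 1 − P(none) = 1 − (1 − 0.22)^9
= 1 − 0.106869 = 0.893131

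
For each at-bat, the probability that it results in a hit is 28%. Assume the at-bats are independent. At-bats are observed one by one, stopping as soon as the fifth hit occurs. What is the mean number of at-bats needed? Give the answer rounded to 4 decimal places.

Y = total at-bats until the fifth success; negative binomial with r=5, p=0.28.
E[Y] = r / p = 5 / 0.28 = 17.857143

17.8571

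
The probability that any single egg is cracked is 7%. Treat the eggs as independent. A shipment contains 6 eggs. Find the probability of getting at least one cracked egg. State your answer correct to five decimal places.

P(at least one) = 1 − P(none) = 1 − (1 − 0.07)^6
= 1 − 0.6469902 = 0.3530098

0.35301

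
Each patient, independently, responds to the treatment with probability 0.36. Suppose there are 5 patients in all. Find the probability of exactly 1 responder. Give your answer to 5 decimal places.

0.30199

X ~ Binomial(n=5, p=0.36).
P(X=1) = C(5,1) · p^1 · (1−p)^4
= 5 · 0.36 · 0.16777 = 0.3019899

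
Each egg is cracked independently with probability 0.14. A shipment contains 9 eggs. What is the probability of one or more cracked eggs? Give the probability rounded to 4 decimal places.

P(at least one) = 1 − P(none) = 1 − (1 − 0.14)^9
= 1 − 0.257327 = 0.742673

0.7427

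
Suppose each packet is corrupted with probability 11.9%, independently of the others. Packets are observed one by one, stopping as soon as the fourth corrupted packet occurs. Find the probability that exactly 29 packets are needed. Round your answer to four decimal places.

0.0277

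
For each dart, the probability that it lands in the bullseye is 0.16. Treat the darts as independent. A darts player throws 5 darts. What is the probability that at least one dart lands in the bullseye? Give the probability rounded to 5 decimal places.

P(at least one) = 1 − P(none) = 1 − (1 − 0.16)^5
= 1 − 0.4182119 = 0.5817881

0.58179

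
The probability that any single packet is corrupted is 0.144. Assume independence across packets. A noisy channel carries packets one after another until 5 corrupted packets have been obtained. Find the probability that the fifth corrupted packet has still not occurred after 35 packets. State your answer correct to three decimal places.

Needing more than 35 packets ⇔ fewer than 5 successes in the first 35. With X ~ Binomial(35, 0.144), P(Y > 35) = P(X ≤ 4).
  k=0: C(35,0)·0.144^0·0.856^35 = 0.00433
  k=1: C(35,1)·0.144^1·0.856^34 = 0.02550
  k=2: C(35,2)·0.144^2·0.856^33 = 0.07292
  k=3: C(35,3)·0.144^3·0.856^32 = 0.13495
  k=4: C(35,4)·0.144^4·0.856^31 = 0.18161
P(X ≤ 4) = 0.41931

0.419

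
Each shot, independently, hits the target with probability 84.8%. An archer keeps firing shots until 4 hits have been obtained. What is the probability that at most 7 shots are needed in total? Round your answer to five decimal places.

0.98731

Finishing within 7 shots ⇔ at least 4 successes in the first 7. With X ~ Binomial(7, 0.848), P(Y ≤ 7) = 1 − P(X ≤ 3).
  k=0: C(7,0)·0.848^0·0.152^7 = 0.0000019
  k=1: C(7,1)·0.848^1·0.152^6 = 0.0000732
  k=2: C(7,2)·0.848^2·0.152^5 = 0.0012253
  k=3: C(7,3)·0.848^3·0.152^4 = 0.0113928
1 − 0.0126931 = 0.9873069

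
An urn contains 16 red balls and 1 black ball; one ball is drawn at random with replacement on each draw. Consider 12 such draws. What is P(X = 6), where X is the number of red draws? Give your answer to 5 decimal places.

0.00003

X ~ Binomial(n=12, p=0.941176).
P(X=6) = C(12,6) · p^6 · (1−p)^6
= 924 · 0.69507 · 4.1429e-08 = 0.0000266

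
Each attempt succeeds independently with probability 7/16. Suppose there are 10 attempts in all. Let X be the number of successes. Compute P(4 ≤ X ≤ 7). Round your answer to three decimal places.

X ~ Binomial(10, 0.4375); P(4 ≤ X ≤ 7) = Σ C(10,k) p^k (1−p)^(10−k) over k:
  k=4: C(10,4)·0.4375^4·0.5625^6 = 0.24371
  k=5: C(10,5)·0.4375^5·0.5625^5 = 0.22746
  k=6: C(10,6)·0.4375^6·0.5625^4 = 0.14743
  k=7: C(10,7)·0.4375^7·0.5625^3 = 0.06552
Total = 0.68412

0.684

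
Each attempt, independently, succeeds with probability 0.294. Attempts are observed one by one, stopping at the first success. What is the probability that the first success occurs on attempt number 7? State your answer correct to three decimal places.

0.036

Geometric (trials to first success), p = 0.294.
P(Y = 7) = (1−p)^6 · p = 0.12383 · 0.294 = 0.03641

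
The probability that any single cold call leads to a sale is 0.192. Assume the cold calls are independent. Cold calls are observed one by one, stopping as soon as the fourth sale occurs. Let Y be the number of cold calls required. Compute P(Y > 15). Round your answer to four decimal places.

0.6780

Needing more than 15 cold calls ⇔ fewer than 4 successes in the first 15. With X ~ Binomial(15, 0.192), P(Y > 15) = P(X ≤ 3).
  k=0: C(15,0)·0.192^0·0.808^15 = 0.040848
  k=1: C(15,1)·0.192^1·0.808^14 = 0.145597
  k=2: C(15,2)·0.192^2·0.808^13 = 0.242181
  k=3: C(15,3)·0.192^3·0.808^12 = 0.249374
P(X ≤ 3) = 0.677999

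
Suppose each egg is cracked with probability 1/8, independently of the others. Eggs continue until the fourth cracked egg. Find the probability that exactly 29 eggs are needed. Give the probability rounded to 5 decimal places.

Y = trial on which the fourth success occurs; negative binomial, r=4, p=0.125.
P(Y=29) = C(28,3) · p^4 · (1−p)^25
= 3276 · 0.00024414 · 0.035498 = 0.0283913

0.02839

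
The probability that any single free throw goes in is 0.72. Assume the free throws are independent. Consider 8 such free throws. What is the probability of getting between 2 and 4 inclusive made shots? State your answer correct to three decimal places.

0.159

X ~ Binomial(8, 0.72); P(2 ≤ X ≤ 4) = Σ C(8,k) p^k (1−p)^(8−k) over k:
  k=2: C(8,2)·0.72^2·0.28^6 = 0.00699
  k=3: C(8,3)·0.72^3·0.28^5 = 0.03597
  k=4: C(8,4)·0.72^4·0.28^4 = 0.11563
Total = 0.15859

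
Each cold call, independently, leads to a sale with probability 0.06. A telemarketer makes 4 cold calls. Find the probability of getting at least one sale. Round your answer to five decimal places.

P(at least one) = 1 − P(none) = 1 − (1 − 0.06)^4
= 1 − 0.7807490 = 0.2192510

0.21925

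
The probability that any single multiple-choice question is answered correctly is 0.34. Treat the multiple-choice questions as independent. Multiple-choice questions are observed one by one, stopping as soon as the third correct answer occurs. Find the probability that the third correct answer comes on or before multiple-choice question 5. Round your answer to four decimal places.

0.2199

Finishing within 5 multiple-choice questions ⇔ at least 3 successes in the first 5. With X ~ Binomial(5, 0.34), P(Y ≤ 5) = 1 − P(X ≤ 2).
  k=0: C(5,0)·0.34^0·0.66^5 = 0.125233
  k=1: C(5,1)·0.34^1·0.66^4 = 0.322571
  k=2: C(5,2)·0.34^2·0.66^3 = 0.332345
1 − 0.780149 = 0.219851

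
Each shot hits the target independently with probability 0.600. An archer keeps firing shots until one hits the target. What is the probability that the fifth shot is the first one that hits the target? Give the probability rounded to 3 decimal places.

Geometric (trials to first success), p = 0.60.
P(Y = 5) = (1−p)^4 · p = 0.0256 · 0.60 = 0.01536

0.015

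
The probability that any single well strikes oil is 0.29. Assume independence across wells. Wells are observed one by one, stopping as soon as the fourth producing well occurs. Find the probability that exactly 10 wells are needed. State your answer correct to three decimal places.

Y = trial on which the fourth success occurs; negative binomial, r=4, p=0.29.
P(Y=10) = C(9,3) · p^4 · (1−p)^6
= 84 · 0.0070728 · 0.1281 = 0.07611

0.076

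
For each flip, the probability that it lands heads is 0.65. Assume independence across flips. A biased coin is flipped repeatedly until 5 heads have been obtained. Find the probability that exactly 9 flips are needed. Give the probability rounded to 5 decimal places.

0.12188

Y = trial on which the fifth success occurs; negative binomial, r=5, p=0.65.
P(Y=9) = C(8,4) · p^5 · (1−p)^4
= 70 · 0.11603 · 0.015006 = 0.1218813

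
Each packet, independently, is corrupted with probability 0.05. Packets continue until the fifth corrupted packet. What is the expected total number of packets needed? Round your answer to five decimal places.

Y = total packets until the fifth success; negative binomial with r=5, p=0.05.
E[Y] = r / p = 5 / 0.05 = 100.0000000

100.00000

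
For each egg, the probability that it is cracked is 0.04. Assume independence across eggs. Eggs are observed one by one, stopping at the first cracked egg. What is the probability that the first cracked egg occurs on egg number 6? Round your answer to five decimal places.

0.03261

Geometric (trials to first success), p = 0.04.
P(Y = 6) = (1−p)^5 · p = 0.81537 · 0.04 = 0.0326149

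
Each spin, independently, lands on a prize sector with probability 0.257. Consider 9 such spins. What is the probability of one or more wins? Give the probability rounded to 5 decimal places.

P(at least one) = 1 − P(none) = 1 − (1 − 0.257)^9
= 1 − 0.0690080 = 0.9309920

0.93099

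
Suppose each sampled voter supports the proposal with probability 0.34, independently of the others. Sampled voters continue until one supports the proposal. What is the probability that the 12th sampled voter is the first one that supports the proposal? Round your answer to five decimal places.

0.00352

Geometric (trials to first success), p = 0.34.
P(Y = 12) = (1−p)^11 · p = 0.010351 · 0.34 = 0.0035193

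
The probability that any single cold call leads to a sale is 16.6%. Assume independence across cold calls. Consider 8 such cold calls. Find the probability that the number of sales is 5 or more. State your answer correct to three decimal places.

0.005

X ~ Binomial(8, 0.166); P(X ≥ 5) = Σ C(8,k) p^k (1−p)^(8−k) over k:
  k=5: C(8,5)·0.166^5·0.834^3 = 0.00409
  k=6: C(8,6)·0.166^6·0.834^2 = 0.00041
  k=7: C(8,7)·0.166^7·0.834^1 = 0.00002
  k=8: C(8,8)·0.166^8·0.834^0 = 0.00000
Total = 0.00453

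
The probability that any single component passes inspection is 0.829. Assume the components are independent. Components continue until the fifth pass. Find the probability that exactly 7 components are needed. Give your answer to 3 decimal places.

0.172

Y = trial on which the fifth success occurs; negative binomial, r=5, p=0.829.
P(Y=7) = C(6,4) · p^5 · (1−p)^2
= 15 · 0.39154 · 0.029241 = 0.17173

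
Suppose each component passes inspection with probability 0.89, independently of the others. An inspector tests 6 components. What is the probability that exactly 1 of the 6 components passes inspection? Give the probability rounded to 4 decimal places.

0.0001

X ~ Binomial(n=6, p=0.89).
P(X=1) = C(6,1) · p^1 · (1−p)^5
= 6 · 0.89 · 1.6105e-05 = 0.000086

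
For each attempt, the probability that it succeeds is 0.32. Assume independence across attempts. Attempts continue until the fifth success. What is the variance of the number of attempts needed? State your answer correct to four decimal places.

33.2031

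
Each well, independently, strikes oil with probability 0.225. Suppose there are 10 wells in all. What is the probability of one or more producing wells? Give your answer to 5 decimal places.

P(at least one) = 1 − P(none) = 1 − (1 − 0.225)^10
= 1 − 0.0781658 = 0.9218342

0.92183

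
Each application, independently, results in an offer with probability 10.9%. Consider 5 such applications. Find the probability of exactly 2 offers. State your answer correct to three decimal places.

0.084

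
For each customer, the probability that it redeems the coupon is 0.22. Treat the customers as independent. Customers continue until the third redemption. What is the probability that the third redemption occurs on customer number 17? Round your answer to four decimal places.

Y = trial on which the third success occurs; negative binomial, r=3, p=0.22.
P(Y=17) = C(16,2) · p^3 · (1−p)^14
= 120 · 0.010648 · 0.030855 = 0.039425

0.0394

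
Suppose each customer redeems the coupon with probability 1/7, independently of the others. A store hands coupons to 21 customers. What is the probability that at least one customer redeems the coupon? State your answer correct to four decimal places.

P(at least one) = 1 − P(none) = 1 − (1 − 0.142857)^21
= 1 − 0.039275 = 0.960725

0.9607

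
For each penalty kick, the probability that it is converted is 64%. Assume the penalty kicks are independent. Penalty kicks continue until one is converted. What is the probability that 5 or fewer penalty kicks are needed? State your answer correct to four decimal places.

Y = number of penalty kicks to the first success; geometric, p = 0.64.
P(Y ≤ 5) = 1 − (1−p)^5 = 1 − 0.006047 = 0.993953

0.9940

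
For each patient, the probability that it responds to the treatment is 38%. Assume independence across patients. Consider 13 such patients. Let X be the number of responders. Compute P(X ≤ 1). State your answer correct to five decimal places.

0.01794

X ~ Binomial(13, 0.38); P(X ≤ 1) = Σ C(13,k) p^k (1−p)^(13−k) over k:
  k=0: C(13,0)·0.38^0·0.62^13 = 0.0020003
  k=1: C(13,1)·0.38^1·0.62^12 = 0.0159378
Total = 0.0179380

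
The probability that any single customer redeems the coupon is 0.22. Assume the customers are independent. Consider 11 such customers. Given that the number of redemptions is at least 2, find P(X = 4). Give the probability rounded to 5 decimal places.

X ~ Binomial(11, 0.22). Want P(X=4 | X≥2) = P(X=4) / P(X≥2).
P(X=4) = C(11,4)·0.22^4·0.78^7 = 0.1357897
P(X≥2) = 1 − 0.0650191 − 0.2017258 = 0.7332552
Ratio = 0.1357897 / 0.7332552 = 0.1851875

0.18519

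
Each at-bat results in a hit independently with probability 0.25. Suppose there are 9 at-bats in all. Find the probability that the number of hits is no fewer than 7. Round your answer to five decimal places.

0.00134

X ~ Binomial(9, 0.25); P(X ≥ 7) = Σ C(9,k) p^k (1−p)^(9−k) over k:
  k=7: C(9,7)·0.25^7·0.75^2 = 0.0012360
  k=8: C(9,8)·0.25^8·0.75^1 = 0.0001030
  k=9: C(9,9)·0.25^9·0.75^0 = 0.0000038
Total = 0.0013428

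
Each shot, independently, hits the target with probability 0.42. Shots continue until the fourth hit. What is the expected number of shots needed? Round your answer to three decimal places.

9.524

Y = total shots until the fourth success; negative binomial with r=4, p=0.42.
E[Y] = r / p = 4 / 0.42 = 9.52381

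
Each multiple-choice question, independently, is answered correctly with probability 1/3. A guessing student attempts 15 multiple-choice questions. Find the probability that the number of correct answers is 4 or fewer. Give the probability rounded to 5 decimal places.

0.40406

X ~ Binomial(15, 0.333333); P(X ≤ 4) = Σ C(15,k) p^k (1−p)^(15−k) over k:
  k=0: C(15,0)·0.333333^0·0.666667^15 = 0.0022837
  k=1: C(15,1)·0.333333^1·0.666667^14 = 0.0171274
  k=2: C(15,2)·0.333333^2·0.666667^13 = 0.0599460
  k=3: C(15,3)·0.333333^3·0.666667^12 = 0.1298831
  k=4: C(15,4)·0.333333^4·0.666667^11 = 0.1948246
Total = 0.4040648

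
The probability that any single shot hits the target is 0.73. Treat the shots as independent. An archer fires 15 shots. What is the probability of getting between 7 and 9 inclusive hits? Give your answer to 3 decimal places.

0.189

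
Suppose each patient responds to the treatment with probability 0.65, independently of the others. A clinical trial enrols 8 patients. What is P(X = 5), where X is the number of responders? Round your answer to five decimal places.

X ~ Binomial(n=8, p=0.65).
P(X=5) = C(8,5) · p^5 · (1−p)^3
= 56 · 0.11603 · 0.042875 = 0.2785858

0.27859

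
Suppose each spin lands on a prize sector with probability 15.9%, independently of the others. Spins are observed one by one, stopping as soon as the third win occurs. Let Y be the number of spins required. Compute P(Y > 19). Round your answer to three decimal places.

Needing more than 19 spins ⇔ fewer than 3 successes in the first 19. With X ~ Binomial(19, 0.159), P(Y > 19) = P(X ≤ 2).
  k=0: C(19,0)·0.159^0·0.841^19 = 0.03725
  k=1: C(19,1)·0.159^1·0.841^18 = 0.13381
  k=2: C(19,2)·0.159^2·0.841^17 = 0.22768
P(X ≤ 2) = 0.39874

0.399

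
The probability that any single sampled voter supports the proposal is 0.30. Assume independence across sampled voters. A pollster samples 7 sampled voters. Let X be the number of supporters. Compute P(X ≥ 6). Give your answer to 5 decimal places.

0.00379

X ~ Binomial(7, 0.30); P(X ≥ 6) = Σ C(7,k) p^k (1−p)^(7−k) over k:
  k=6: C(7,6)·0.30^6·0.70^1 = 0.0035721
  k=7: C(7,7)·0.30^7·0.70^0 = 0.0002187
Total = 0.0037908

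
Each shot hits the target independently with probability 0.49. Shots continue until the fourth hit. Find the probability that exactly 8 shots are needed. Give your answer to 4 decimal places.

0.1365

Y = trial on which the fourth success occurs; negative binomial, r=4, p=0.49.
P(Y=8) = C(7,3) · p^4 · (1−p)^4
= 35 · 0.057648 · 0.067652 = 0.136500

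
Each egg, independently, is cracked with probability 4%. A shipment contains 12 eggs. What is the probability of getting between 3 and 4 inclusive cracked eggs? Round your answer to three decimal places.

0.011

X ~ Binomial(12, 0.04); P(3 ≤ X ≤ 4) = Σ C(12,k) p^k (1−p)^(12−k) over k:
  k=3: C(12,3)·0.04^3·0.96^9 = 0.00975
  k=4: C(12,4)·0.04^4·0.96^8 = 0.00091
Total = 0.01067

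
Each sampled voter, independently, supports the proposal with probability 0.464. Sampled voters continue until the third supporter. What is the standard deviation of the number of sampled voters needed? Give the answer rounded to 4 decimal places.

2.7329

Y = total sampled voters until the third success; negative binomial with r=3, p=0.464.
SD(Y) = √[r(1−p)/p²] = √(7.468787) = 2.732908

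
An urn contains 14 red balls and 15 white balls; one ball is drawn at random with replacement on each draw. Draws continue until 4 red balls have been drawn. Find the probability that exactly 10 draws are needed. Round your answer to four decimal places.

0.0874

Y = trial on which the fourth success occurs; negative binomial, r=4, p=0.482759.
P(Y=10) = C(9,3) · p^4 · (1−p)^6
= 84 · 0.054315 · 0.01915 = 0.087369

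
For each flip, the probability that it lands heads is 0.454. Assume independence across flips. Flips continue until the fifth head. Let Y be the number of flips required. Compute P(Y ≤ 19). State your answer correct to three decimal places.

Finishing within 19 flips ⇔ at least 5 successes in the first 19. With X ~ Binomial(19, 0.454), P(Y ≤ 19) = 1 − P(X ≤ 4).
  k=0: C(19,0)·0.454^0·0.546^19 = 0.00001
  k=1: C(19,1)·0.454^1·0.546^18 = 0.00016
  k=2: C(19,2)·0.454^2·0.546^17 = 0.00120
  k=3: C(19,3)·0.454^3·0.546^16 = 0.00566
  k=4: C(19,4)·0.454^4·0.546^15 = 0.01881
1 − 0.02584 = 0.97416

0.974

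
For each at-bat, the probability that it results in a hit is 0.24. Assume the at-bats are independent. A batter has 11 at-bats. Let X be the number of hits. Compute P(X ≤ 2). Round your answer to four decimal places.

0.4866

X ~ Binomial(11, 0.24); P(X ≤ 2) = Σ C(11,k) p^k (1−p)^(11−k) over k:
  k=0: C(11,0)·0.24^0·0.76^11 = 0.048860
  k=1: C(11,1)·0.24^1·0.76^10 = 0.169723
  k=2: C(11,2)·0.24^2·0.76^9 = 0.267983
Total = 0.486565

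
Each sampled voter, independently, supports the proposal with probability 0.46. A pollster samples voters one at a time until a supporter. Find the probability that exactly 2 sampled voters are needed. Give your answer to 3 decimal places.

0.248

Geometric (trials to first success), p = 0.46.
P(Y = 2) = (1−p)^1 · p = 0.54 · 0.46 = 0.24840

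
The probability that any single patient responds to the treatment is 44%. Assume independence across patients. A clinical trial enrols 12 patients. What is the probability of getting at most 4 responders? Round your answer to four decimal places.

0.3296

X ~ Binomial(12, 0.44); P(X ≤ 4) = Σ C(12,k) p^k (1−p)^(12−k) over k:
  k=0: C(12,0)·0.44^0·0.56^12 = 0.000951
  k=1: C(12,1)·0.44^1·0.56^11 = 0.008968
  k=2: C(12,2)·0.44^2·0.56^10 = 0.038755
  k=3: C(12,3)·0.44^3·0.56^9 = 0.101502
  k=4: C(12,4)·0.44^4·0.56^8 = 0.179440
Total = 0.329616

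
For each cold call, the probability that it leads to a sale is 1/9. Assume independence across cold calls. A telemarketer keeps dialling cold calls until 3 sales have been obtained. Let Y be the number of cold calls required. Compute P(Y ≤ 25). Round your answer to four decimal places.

Finishing within 25 cold calls ⇔ at least 3 successes in the first 25. With X ~ Binomial(25, 0.111111), P(Y ≤ 25) = 1 − P(X ≤ 2).
  k=0: C(25,0)·0.111111^0·0.888889^25 = 0.052624
  k=1: C(25,1)·0.111111^1·0.888889^24 = 0.164451
  k=2: C(25,2)·0.111111^2·0.888889^23 = 0.246677
1 − 0.463752 = 0.536248

0.5362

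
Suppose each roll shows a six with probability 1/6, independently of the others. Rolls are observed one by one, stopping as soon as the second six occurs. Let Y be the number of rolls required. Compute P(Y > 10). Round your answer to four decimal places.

0.4845

Needing more than 10 rolls ⇔ fewer than 2 successes in the first 10. With X ~ Binomial(10, 0.166667), P(Y > 10) = P(X ≤ 1).
  k=0: C(10,0)·0.166667^0·0.833333^10 = 0.161506
  k=1: C(10,1)·0.166667^1·0.833333^9 = 0.323011
P(X ≤ 1) = 0.484517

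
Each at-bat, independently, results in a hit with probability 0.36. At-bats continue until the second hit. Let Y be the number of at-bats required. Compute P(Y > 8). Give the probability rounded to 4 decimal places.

Needing more than 8 at-bats ⇔ fewer than 2 successes in the first 8. With X ~ Binomial(8, 0.36), P(Y > 8) = P(X ≤ 1).
  k=0: C(8,0)·0.36^0·0.64^8 = 0.028147
  k=1: C(8,1)·0.36^1·0.64^7 = 0.126664
P(X ≤ 1) = 0.154811

0.1548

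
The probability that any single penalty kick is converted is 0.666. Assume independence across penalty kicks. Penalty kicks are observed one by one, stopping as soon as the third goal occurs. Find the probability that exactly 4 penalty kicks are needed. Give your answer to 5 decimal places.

Y = trial on which the third success occurs; negative binomial, r=3, p=0.666.
P(Y=4) = C(3,2) · p^3 · (1−p)^1
= 3 · 0.29541 · 0.334 = 0.2959991

0.29600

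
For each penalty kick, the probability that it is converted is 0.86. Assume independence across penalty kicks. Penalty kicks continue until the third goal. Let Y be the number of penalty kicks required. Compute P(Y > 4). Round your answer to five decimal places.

0.09680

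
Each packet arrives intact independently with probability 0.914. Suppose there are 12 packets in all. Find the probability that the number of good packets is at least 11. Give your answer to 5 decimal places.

0.72369

X ~ Binomial(12, 0.914); P(X ≥ 11) = Σ C(12,k) p^k (1−p)^(12−k) over k:
  k=11: C(12,11)·0.914^11·0.086^1 = 0.3837849
  k=12: C(12,12)·0.914^12·0.086^0 = 0.3399025
Total = 0.7236874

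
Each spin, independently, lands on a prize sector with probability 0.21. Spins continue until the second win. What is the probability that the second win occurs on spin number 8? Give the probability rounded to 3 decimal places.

0.075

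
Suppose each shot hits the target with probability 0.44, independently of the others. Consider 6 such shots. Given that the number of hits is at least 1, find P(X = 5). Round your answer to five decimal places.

0.05718

X ~ Binomial(6, 0.44). Want P(X=5 | X≥1) = P(X=5) / P(X≥1).
P(X=5) = C(6,5)·0.44^5·0.56^1 = 0.0554119
P(X≥1) = 1 − 0.0308410 = 0.9691590
Ratio = 0.0554119 / 0.9691590 = 0.0571752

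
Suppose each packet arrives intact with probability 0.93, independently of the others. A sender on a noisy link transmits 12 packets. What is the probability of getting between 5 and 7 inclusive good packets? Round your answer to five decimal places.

0.00088

X ~ Binomial(12, 0.93); P(5 ≤ X ≤ 7) = Σ C(12,k) p^k (1−p)^(12−k) over k:
  k=5: C(12,5)·0.93^5·0.07^7 = 0.0000045
  k=6: C(12,6)·0.93^6·0.07^6 = 0.0000703
  k=7: C(12,7)·0.93^7·0.07^5 = 0.0008009
Total = 0.0008758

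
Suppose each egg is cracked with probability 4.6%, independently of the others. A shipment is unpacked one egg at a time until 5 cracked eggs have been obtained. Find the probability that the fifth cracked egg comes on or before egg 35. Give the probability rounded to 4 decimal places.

Finishing within 35 eggs ⇔ at least 5 successes in the first 35. With X ~ Binomial(35, 0.046), P(Y ≤ 35) = 1 − P(X ≤ 4).
  k=0: C(35,0)·0.046^0·0.954^35 = 0.192395
  k=1: C(35,1)·0.046^1·0.954^34 = 0.324691
  k=2: C(35,2)·0.046^2·0.954^33 = 0.266152
  k=3: C(35,3)·0.046^3·0.954^32 = 0.141166
  k=4: C(35,4)·0.046^4·0.954^31 = 0.054454
1 − 0.978858 = 0.021142

0.0211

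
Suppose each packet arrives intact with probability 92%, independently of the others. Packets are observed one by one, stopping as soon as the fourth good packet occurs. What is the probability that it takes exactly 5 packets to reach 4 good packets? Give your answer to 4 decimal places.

Y = trial on which the fourth success occurs; negative binomial, r=4, p=0.92.
P(Y=5) = C(4,3) · p^4 · (1−p)^1
= 4 · 0.71639 · 0.08 = 0.229246

0.2292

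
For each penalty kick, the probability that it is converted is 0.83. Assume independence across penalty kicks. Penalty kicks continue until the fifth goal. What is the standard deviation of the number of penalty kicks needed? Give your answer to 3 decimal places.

Y = total penalty kicks until the fifth success; negative binomial with r=5, p=0.83.
SD(Y) = √[r(1−p)/p²] = √(1.23385) = 1.11079

1.111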